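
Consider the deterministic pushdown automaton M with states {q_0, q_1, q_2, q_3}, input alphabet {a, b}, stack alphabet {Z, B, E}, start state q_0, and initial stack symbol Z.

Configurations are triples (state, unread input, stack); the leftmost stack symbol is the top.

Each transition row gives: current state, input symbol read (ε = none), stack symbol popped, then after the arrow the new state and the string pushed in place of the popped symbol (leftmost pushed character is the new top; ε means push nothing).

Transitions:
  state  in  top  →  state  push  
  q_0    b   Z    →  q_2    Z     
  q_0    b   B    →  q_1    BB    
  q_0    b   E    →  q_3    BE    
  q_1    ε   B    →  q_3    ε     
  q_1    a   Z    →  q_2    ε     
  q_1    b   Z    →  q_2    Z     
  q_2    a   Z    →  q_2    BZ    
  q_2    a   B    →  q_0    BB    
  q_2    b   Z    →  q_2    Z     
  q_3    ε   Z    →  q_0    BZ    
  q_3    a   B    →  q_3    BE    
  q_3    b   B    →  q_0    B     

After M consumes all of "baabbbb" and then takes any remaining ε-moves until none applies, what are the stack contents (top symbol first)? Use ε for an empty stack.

(q_0, baabbbb, Z)
  read b, top Z: go to q_2, push Z → (q_2, aabbbb, Z)
  read a, top Z: go to q_2, push BZ → (q_2, abbbb, BZ)
  read a, top B: go to q_0, push BB → (q_0, bbbb, BBZ)
  read b, top B: go to q_1, push BB → (q_1, bbb, BBBZ)
  ε-move, top B: go to q_3, push ε → (q_3, bbb, BBZ)
  read b, top B: go to q_0, push B → (q_0, bb, BBZ)
  read b, top B: go to q_1, push BB → (q_1, b, BBBZ)
  ε-move, top B: go to q_3, push ε → (q_3, b, BBZ)
  read b, top B: go to q_0, push B → (q_0, ε, BBZ)
All input consumed in state q_0 with stack BBZ.

BBZ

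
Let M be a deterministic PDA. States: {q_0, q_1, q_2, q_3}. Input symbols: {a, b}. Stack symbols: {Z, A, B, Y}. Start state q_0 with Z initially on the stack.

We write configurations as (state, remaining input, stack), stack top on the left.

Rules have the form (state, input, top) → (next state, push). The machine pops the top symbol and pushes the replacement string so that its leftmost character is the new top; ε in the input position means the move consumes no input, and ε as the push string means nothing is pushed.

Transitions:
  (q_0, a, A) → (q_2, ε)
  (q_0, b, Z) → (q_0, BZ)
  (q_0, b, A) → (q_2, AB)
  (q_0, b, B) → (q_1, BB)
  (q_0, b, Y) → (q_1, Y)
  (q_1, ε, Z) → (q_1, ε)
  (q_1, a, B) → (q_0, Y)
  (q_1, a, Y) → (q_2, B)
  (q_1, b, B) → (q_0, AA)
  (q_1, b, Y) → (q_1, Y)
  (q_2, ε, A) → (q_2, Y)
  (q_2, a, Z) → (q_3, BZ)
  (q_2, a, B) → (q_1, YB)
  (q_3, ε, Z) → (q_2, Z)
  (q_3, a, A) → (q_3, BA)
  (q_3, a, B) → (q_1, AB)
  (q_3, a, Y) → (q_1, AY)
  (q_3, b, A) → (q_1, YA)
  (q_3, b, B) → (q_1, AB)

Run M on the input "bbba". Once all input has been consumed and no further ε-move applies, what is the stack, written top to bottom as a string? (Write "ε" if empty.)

YBZ

(q_0, bbba, Z)
  read b, top Z: go to q_0, push BZ → (q_0, bba, BZ)
  read b, top B: go to q_1, push BB → (q_1, ba, BBZ)
  read b, top B: go to q_0, push AA → (q_0, a, AABZ)
  read a, top A: go to q_2, push ε → (q_2, ε, ABZ)
  ε-move, top A: go to q_2, push Y → (q_2, ε, YBZ)
All input consumed in state q_2 with stack YBZ.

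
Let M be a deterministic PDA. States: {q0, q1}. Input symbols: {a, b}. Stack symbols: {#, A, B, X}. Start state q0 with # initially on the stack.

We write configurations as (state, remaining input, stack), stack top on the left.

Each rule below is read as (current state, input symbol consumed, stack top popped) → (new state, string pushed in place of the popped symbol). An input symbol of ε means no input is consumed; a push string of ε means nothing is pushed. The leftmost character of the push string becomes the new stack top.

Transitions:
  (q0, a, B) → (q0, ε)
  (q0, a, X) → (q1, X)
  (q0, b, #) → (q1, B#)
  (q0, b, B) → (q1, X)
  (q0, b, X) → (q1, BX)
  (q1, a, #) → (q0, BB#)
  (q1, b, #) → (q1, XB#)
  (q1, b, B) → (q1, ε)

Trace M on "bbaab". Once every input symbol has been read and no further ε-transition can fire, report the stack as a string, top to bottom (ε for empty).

X#

(q0, bbaab, #) ⊢ (q1, baab, B#) ⊢ (q1, aab, #) ⊢ (q0, ab, BB#) ⊢ (q0, b, B#) ⊢ (q1, ε, X#)
All input consumed in state q1 with stack X#.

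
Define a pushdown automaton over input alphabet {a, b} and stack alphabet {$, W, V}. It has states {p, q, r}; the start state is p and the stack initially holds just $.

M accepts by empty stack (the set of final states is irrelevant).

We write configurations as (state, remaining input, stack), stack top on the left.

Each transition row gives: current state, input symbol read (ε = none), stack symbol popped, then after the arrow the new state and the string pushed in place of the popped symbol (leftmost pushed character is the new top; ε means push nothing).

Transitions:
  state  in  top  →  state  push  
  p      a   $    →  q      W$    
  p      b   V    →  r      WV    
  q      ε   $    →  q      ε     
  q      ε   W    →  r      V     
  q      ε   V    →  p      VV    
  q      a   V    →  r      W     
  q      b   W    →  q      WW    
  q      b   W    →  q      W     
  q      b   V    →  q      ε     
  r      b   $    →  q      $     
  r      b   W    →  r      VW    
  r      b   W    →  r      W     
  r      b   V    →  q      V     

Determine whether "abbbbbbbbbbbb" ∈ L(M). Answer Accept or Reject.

One accepting computation: (p, abbbbbbbbbbbb, $) ⊢ (q, bbbbbbbbbbbb, W$) ⊢ (q, bbbbbbbbbbb, W$) ⊢ (q, bbbbbbbbbb, W$) ⊢ (q, bbbbbbbbb, W$) ⊢ (q, bbbbbbbb, W$) ⊢ (q, bbbbbbb, W$) ⊢ (q, bbbbbb, W$) ⊢ (q, bbbbb, W$) ⊢ (q, bbbb, W$) ⊢ (q, bbb, W$) ⊢ (q, bb, W$) ⊢ (r, bb, V$) ⊢ (q, b, V$) ⊢ (q, ε, $) ⊢ (q, ε, ε)
All input consumed and the stack is empty.

Accept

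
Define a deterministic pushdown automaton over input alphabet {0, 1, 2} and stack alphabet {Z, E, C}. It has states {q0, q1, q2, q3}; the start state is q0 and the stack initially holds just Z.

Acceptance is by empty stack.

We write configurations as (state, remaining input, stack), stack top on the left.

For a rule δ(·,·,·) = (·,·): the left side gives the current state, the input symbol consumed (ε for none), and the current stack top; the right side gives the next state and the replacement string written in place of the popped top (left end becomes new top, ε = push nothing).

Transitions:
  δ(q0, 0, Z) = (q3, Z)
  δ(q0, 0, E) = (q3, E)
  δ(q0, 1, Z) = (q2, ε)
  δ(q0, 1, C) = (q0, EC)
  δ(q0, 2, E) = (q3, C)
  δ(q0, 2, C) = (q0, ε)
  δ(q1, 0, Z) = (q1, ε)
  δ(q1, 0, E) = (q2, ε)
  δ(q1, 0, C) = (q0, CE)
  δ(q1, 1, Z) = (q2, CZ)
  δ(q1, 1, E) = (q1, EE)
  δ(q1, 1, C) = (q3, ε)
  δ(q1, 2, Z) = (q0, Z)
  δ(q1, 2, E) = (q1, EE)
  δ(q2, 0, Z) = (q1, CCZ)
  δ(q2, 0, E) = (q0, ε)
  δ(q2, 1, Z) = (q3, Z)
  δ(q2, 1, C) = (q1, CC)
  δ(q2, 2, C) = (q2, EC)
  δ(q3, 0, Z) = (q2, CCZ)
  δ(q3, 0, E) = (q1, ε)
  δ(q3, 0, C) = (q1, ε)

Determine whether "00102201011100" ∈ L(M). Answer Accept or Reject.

(q0, 00102201011100, Z)
  read 0, top Z: go to q3, push Z → (q3, 0102201011100, Z)
  read 0, top Z: go to q2, push CCZ → (q2, 102201011100, CCZ)
  read 1, top C: go to q1, push CC → (q1, 02201011100, CCCZ)
  read 0, top C: go to q0, push CE → (q0, 2201011100, CECCZ)
  read 2, top C: go to q0, push ε → (q0, 201011100, ECCZ)
  read 2, top E: go to q3, push C → (q3, 01011100, CCCZ)
  read 0, top C: go to q1, push ε → (q1, 1011100, CCZ)
  read 1, top C: go to q3, push ε → (q3, 011100, CZ)
  read 0, top C: go to q1, push ε → (q1, 11100, Z)
  read 1, top Z: go to q2, push CZ → (q2, 1100, CZ)
  read 1, top C: go to q1, push CC → (q1, 100, CCZ)
  read 1, top C: go to q3, push ε → (q3, 00, CZ)
  read 0, top C: go to q1, push ε → (q1, 0, Z)
  read 0, top Z: go to q1, push ε → (q1, ε, ε)
All input consumed and the stack is empty.

Accept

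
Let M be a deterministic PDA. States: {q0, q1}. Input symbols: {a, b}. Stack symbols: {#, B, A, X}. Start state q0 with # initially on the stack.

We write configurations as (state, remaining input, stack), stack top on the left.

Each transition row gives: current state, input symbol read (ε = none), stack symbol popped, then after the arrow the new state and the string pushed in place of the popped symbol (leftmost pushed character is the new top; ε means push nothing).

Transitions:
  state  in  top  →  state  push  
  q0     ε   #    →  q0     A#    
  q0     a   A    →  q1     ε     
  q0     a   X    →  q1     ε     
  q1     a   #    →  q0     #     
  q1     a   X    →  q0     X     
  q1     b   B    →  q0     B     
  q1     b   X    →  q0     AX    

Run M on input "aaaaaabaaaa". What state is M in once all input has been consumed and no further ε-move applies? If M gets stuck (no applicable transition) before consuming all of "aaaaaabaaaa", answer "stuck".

(q0, aaaaaabaaaa, #)
  ε-move, top #: go to q0, push A# → (q0, aaaaaabaaaa, A#)
  read a, top A: go to q1, push ε → (q1, aaaaabaaaa, #)
  read a, top #: go to q0, push # → (q0, aaaabaaaa, #)
  ε-move, top #: go to q0, push A# → (q0, aaaabaaaa, A#)
  read a, top A: go to q1, push ε → (q1, aaabaaaa, #)
  read a, top #: go to q0, push # → (q0, aabaaaa, #)
  ε-move, top #: go to q0, push A# → (q0, aabaaaa, A#)
  read a, top A: go to q1, push ε → (q1, abaaaa, #)
  read a, top #: go to q0, push # → (q0, baaaa, #)
  ε-move, top #: go to q0, push A# → (q0, baaaa, A#)
No transition for (q0, b, top A); M blocks with input baaaa remaining.

stuck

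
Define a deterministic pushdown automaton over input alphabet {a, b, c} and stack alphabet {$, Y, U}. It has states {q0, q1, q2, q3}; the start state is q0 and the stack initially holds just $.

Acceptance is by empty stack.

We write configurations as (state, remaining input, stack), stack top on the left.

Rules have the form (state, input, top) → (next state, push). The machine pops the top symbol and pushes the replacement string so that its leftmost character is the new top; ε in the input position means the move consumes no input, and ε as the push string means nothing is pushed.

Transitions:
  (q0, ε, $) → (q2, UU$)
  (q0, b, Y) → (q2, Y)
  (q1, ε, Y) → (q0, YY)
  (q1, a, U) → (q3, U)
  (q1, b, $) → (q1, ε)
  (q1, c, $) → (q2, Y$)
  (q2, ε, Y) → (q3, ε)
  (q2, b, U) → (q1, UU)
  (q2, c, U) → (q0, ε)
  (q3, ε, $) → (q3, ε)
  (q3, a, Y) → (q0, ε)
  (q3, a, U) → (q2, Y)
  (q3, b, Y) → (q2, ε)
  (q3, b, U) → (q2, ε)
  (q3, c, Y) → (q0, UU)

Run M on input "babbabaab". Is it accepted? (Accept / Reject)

Reject

(q0, babbabaab, $)
  ε-move, top $: go to q2, push UU$ → (q2, babbabaab, UU$)
  read b, top U: go to q1, push UU → (q1, abbabaab, UUU$)
  read a, top U: go to q3, push U → (q3, bbabaab, UUU$)
  read b, top U: go to q2, push ε → (q2, babaab, UU$)
  read b, top U: go to q1, push UU → (q1, abaab, UUU$)
  read a, top U: go to q3, push U → (q3, baab, UUU$)
  read b, top U: go to q2, push ε → (q2, aab, UU$)
No transition applies at (q2, aab, UU$); input not fully consumed.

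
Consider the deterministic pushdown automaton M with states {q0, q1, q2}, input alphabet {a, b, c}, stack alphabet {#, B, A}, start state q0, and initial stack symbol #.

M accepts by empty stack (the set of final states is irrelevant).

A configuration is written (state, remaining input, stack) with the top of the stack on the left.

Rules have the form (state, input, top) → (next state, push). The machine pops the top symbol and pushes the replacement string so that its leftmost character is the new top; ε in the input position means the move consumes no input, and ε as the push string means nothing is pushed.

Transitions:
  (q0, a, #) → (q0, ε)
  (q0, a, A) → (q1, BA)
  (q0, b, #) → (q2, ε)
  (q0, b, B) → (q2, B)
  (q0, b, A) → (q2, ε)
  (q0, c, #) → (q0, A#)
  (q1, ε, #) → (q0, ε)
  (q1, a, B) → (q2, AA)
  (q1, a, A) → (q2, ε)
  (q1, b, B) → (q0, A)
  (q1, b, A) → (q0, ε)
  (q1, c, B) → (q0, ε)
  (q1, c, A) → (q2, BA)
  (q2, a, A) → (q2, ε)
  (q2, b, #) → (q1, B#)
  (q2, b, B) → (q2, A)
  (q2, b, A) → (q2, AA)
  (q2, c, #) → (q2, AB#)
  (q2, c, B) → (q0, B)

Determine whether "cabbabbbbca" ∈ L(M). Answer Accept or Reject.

(q0, cabbabbbbca, #) ⊢ (q0, abbabbbbca, A#) ⊢ (q1, bbabbbbca, BA#) ⊢ (q0, babbbbca, AA#) ⊢ (q2, abbbbca, A#) ⊢ (q2, bbbbca, #) ⊢ (q1, bbbca, B#) ⊢ (q0, bbca, A#) ⊢ (q2, bca, #) ⊢ (q1, ca, B#) ⊢ (q0, a, #) ⊢ (q0, ε, ε)
All input consumed and the stack is empty.

Accept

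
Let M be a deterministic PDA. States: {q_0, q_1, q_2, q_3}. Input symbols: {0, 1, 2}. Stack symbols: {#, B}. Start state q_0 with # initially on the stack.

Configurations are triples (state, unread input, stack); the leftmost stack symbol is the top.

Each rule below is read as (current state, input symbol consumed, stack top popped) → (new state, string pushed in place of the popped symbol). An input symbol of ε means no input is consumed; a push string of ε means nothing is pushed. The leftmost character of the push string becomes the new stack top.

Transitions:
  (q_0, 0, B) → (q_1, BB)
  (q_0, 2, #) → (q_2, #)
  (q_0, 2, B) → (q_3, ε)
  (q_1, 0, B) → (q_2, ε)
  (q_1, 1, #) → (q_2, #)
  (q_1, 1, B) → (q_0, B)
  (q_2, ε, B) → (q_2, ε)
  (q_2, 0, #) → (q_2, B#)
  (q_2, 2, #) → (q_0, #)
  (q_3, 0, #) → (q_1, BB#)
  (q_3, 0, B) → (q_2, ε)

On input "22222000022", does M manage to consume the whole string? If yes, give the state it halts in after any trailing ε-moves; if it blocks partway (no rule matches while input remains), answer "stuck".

(q_0, 22222000022, #)
  read 2, top #: go to q_2, push # → (q_2, 2222000022, #)
  read 2, top #: go to q_0, push # → (q_0, 222000022, #)
  read 2, top #: go to q_2, push # → (q_2, 22000022, #)
  read 2, top #: go to q_0, push # → (q_0, 2000022, #)
  read 2, top #: go to q_2, push # → (q_2, 000022, #)
  read 0, top #: go to q_2, push B# → (q_2, 00022, B#)
  ε-move, top B: go to q_2, push ε → (q_2, 00022, #)
  read 0, top #: go to q_2, push B# → (q_2, 0022, B#)
  ε-move, top B: go to q_2, push ε → (q_2, 0022, #)
  read 0, top #: go to q_2, push B# → (q_2, 022, B#)
  ε-move, top B: go to q_2, push ε → (q_2, 022, #)
  read 0, top #: go to q_2, push B# → (q_2, 22, B#)
  ε-move, top B: go to q_2, push ε → (q_2, 22, #)
  read 2, top #: go to q_0, push # → (q_0, 2, #)
  read 2, top #: go to q_2, push # → (q_2, ε, #)
All input consumed; M is in state q_2.

q_2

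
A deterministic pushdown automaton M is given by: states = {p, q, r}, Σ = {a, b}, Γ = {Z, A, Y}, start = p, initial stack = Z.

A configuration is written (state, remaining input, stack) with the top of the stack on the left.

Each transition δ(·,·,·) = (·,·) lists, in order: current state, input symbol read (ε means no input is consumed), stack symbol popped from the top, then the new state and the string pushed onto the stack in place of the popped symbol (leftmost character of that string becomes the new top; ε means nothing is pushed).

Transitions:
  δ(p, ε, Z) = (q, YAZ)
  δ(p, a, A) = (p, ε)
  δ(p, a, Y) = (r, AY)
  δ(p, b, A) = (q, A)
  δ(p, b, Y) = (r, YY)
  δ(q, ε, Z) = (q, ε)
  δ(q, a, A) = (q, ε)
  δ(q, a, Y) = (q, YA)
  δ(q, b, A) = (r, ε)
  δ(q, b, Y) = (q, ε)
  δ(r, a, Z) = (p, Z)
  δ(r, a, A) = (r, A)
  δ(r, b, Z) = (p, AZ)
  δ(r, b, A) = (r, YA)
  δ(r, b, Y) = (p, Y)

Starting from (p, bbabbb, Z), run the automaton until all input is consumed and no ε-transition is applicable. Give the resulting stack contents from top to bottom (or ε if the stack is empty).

AZ

(p, bbabbb, Z)
  ε-move, top Z: go to q, push YAZ → (q, bbabbb, YAZ)
  read b, top Y: go to q, push ε → (q, babbb, AZ)
  read b, top A: go to r, push ε → (r, abbb, Z)
  read a, top Z: go to p, push Z → (p, bbb, Z)
  ε-move, top Z: go to q, push YAZ → (q, bbb, YAZ)
  read b, top Y: go to q, push ε → (q, bb, AZ)
  read b, top A: go to r, push ε → (r, b, Z)
  read b, top Z: go to p, push AZ → (p, ε, AZ)
All input consumed in state p with stack AZ.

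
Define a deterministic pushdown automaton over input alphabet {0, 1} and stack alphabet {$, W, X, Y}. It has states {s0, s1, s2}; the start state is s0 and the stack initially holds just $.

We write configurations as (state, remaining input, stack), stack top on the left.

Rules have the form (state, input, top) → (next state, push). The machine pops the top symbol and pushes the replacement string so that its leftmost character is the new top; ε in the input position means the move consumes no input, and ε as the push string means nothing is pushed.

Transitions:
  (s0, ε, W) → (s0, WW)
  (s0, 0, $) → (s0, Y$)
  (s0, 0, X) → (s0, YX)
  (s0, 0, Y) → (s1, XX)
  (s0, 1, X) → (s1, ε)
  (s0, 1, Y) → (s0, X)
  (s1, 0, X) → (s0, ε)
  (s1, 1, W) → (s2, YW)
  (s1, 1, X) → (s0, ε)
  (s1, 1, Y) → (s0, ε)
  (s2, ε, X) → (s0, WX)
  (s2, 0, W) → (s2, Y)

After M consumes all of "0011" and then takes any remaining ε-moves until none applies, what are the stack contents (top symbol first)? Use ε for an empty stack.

(s0, 0011, $) ⊢ (s0, 011, Y$) ⊢ (s1, 11, XX$) ⊢ (s0, 1, X$) ⊢ (s1, ε, $)
All input consumed in state s1 with stack $.

$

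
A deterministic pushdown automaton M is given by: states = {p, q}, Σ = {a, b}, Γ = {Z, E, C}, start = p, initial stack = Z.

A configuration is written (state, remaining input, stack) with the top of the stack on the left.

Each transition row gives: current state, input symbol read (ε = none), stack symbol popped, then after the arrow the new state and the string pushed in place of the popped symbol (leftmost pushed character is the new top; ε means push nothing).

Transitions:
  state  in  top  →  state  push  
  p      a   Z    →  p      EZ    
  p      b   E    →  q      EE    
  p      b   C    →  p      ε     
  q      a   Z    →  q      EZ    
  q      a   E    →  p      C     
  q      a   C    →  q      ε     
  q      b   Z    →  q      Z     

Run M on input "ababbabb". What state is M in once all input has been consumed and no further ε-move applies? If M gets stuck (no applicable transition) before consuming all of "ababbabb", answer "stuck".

(p, ababbabb, Z)
  read a, top Z: go to p, push EZ → (p, babbabb, EZ)
  read b, top E: go to q, push EE → (q, abbabb, EEZ)
  read a, top E: go to p, push C → (p, bbabb, CEZ)
  read b, top C: go to p, push ε → (p, babb, EZ)
  read b, top E: go to q, push EE → (q, abb, EEZ)
  read a, top E: go to p, push C → (p, bb, CEZ)
  read b, top C: go to p, push ε → (p, b, EZ)
  read b, top E: go to q, push EE → (q, ε, EEZ)
All input consumed; M is in state q.

q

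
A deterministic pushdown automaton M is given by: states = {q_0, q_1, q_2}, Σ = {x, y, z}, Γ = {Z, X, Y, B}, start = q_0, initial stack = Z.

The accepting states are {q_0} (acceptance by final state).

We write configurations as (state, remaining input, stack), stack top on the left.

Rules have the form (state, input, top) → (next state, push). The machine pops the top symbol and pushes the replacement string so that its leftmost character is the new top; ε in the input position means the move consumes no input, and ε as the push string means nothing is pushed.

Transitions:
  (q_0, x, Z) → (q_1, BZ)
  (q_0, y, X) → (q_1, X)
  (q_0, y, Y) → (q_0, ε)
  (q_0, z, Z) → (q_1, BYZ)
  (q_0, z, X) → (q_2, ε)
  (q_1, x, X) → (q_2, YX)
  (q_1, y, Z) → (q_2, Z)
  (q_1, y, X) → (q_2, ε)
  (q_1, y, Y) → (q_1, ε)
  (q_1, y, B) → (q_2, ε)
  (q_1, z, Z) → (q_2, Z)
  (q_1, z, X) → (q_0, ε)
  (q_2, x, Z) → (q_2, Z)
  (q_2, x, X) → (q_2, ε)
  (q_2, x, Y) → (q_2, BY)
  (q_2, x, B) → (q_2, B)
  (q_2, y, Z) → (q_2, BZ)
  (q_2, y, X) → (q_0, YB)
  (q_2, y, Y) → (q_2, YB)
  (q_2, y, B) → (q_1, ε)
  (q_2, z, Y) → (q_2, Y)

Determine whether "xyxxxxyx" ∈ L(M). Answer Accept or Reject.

Reject

(q_0, xyxxxxyx, Z)
  read x, top Z: go to q_1, push BZ → (q_1, yxxxxyx, BZ)
  read y, top B: go to q_2, push ε → (q_2, xxxxyx, Z)
  read x, top Z: go to q_2, push Z → (q_2, xxxyx, Z)
  read x, top Z: go to q_2, push Z → (q_2, xxyx, Z)
  read x, top Z: go to q_2, push Z → (q_2, xyx, Z)
  read x, top Z: go to q_2, push Z → (q_2, yx, Z)
  read y, top Z: go to q_2, push BZ → (q_2, x, BZ)
  read x, top B: go to q_2, push B → (q_2, ε, BZ)
All input consumed; state q_2 ∉ F and no further ε-move applies.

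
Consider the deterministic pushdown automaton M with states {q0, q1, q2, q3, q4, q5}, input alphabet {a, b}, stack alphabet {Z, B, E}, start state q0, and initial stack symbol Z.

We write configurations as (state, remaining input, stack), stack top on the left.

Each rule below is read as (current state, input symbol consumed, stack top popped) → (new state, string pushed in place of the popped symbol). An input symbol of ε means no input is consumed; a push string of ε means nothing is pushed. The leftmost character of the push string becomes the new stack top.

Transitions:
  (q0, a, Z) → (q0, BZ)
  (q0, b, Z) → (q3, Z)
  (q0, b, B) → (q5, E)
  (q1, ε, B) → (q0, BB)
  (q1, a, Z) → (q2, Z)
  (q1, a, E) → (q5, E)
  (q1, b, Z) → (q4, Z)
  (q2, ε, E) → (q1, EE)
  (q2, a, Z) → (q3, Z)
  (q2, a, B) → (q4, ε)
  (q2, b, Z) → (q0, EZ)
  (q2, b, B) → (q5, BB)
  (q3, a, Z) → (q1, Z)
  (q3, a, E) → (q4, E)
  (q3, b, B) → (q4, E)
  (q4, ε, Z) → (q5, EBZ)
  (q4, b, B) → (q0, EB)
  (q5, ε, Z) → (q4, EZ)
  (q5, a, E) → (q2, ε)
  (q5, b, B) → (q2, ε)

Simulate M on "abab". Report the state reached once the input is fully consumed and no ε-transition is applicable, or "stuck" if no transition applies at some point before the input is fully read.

q0

(q0, abab, Z)
  read a, top Z: go to q0, push BZ → (q0, bab, BZ)
  read b, top B: go to q5, push E → (q5, ab, EZ)
  read a, top E: go to q2, push ε → (q2, b, Z)
  read b, top Z: go to q0, push EZ → (q0, ε, EZ)
All input consumed; M is in state q0.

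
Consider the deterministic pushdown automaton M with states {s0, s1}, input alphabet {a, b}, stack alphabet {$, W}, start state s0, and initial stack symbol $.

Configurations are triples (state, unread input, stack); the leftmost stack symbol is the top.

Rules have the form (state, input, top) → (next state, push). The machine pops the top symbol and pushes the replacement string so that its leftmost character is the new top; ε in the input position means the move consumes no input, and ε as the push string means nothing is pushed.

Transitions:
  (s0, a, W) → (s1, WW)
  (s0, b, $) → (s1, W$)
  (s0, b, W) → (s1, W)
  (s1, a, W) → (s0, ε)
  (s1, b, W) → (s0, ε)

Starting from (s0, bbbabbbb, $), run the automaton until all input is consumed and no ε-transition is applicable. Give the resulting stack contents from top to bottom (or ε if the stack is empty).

$

(s0, bbbabbbb, $) ⊢ (s1, bbabbbb, W$) ⊢ (s0, babbbb, $) ⊢ (s1, abbbb, W$) ⊢ (s0, bbbb, $) ⊢ (s1, bbb, W$) ⊢ (s0, bb, $) ⊢ (s1, b, W$) ⊢ (s0, ε, $)
All input consumed in state s0 with stack $.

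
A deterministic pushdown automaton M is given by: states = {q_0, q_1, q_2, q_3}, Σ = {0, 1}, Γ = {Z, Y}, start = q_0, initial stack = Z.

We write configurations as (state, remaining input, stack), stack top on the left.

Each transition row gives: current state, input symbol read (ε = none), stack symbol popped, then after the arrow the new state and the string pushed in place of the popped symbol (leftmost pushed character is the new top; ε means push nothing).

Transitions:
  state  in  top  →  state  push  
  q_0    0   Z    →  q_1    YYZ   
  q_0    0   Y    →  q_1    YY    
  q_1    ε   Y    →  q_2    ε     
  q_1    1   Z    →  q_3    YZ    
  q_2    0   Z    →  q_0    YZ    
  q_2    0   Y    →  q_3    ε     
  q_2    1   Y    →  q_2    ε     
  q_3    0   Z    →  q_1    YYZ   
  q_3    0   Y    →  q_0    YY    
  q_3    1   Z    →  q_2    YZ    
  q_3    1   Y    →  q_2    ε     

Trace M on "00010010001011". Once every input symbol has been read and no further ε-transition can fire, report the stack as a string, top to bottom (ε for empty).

Z

(q_0, 00010010001011, Z) ⊢ (q_1, 0010010001011, YYZ) ⊢ (q_2, 0010010001011, YZ) ⊢ (q_3, 010010001011, Z) ⊢ (q_1, 10010001011, YYZ) ⊢ (q_2, 10010001011, YZ) ⊢ (q_2, 0010001011, Z) ⊢ (q_0, 010001011, YZ) ⊢ (q_1, 10001011, YYZ) ⊢ (q_2, 10001011, YZ) ⊢ (q_2, 0001011, Z) ⊢ (q_0, 001011, YZ) ⊢ (q_1, 01011, YYZ) ⊢ (q_2, 01011, YZ) ⊢ (q_3, 1011, Z) ⊢ (q_2, 011, YZ) ⊢ (q_3, 11, Z) ⊢ (q_2, 1, YZ) ⊢ (q_2, ε, Z)
All input consumed in state q_2 with stack Z.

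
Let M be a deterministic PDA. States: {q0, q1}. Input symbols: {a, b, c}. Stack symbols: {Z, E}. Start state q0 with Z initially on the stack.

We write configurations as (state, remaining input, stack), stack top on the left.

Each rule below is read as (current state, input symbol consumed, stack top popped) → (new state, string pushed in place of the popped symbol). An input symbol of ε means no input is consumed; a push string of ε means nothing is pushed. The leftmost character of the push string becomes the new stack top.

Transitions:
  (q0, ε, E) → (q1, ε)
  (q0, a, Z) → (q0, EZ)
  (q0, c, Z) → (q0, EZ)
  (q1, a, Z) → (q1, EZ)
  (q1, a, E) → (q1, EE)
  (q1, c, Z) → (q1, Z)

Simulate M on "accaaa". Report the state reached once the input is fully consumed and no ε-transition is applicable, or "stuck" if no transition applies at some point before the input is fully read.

q1

(q0, accaaa, Z)
  read a, top Z: go to q0, push EZ → (q0, ccaaa, EZ)
  ε-move, top E: go to q1, push ε → (q1, ccaaa, Z)
  read c, top Z: go to q1, push Z → (q1, caaa, Z)
  read c, top Z: go to q1, push Z → (q1, aaa, Z)
  read a, top Z: go to q1, push EZ → (q1, aa, EZ)
  read a, top E: go to q1, push EE → (q1, a, EEZ)
  read a, top E: go to q1, push EE → (q1, ε, EEEZ)
All input consumed; M is in state q1.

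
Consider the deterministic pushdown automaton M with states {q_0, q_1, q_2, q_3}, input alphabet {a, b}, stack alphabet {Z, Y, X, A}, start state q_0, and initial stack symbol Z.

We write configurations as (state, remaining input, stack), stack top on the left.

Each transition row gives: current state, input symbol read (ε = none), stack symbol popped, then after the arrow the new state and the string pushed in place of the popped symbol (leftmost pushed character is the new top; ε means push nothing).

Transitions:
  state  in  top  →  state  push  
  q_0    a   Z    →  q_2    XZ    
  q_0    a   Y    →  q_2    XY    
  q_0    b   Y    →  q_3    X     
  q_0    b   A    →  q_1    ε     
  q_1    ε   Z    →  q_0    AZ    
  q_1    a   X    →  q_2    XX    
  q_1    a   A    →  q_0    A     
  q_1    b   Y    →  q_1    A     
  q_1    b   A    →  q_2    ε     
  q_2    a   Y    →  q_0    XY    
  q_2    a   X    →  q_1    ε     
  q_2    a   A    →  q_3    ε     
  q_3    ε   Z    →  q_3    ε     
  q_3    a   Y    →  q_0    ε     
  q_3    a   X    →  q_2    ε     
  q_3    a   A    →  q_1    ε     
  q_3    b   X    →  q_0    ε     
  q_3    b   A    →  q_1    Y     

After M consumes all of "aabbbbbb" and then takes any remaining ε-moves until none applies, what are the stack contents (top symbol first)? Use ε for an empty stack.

(q_0, aabbbbbb, Z) ⊢ (q_2, abbbbbb, XZ) ⊢ (q_1, bbbbbb, Z) ⊢ (q_0, bbbbbb, AZ) ⊢ (q_1, bbbbb, Z) ⊢ (q_0, bbbbb, AZ) ⊢ (q_1, bbbb, Z) ⊢ (q_0, bbbb, AZ) ⊢ (q_1, bbb, Z) ⊢ (q_0, bbb, AZ) ⊢ (q_1, bb, Z) ⊢ (q_0, bb, AZ) ⊢ (q_1, b, Z) ⊢ (q_0, b, AZ) ⊢ (q_1, ε, Z) ⊢ (q_0, ε, AZ)
All input consumed in state q_0 with stack AZ.

AZ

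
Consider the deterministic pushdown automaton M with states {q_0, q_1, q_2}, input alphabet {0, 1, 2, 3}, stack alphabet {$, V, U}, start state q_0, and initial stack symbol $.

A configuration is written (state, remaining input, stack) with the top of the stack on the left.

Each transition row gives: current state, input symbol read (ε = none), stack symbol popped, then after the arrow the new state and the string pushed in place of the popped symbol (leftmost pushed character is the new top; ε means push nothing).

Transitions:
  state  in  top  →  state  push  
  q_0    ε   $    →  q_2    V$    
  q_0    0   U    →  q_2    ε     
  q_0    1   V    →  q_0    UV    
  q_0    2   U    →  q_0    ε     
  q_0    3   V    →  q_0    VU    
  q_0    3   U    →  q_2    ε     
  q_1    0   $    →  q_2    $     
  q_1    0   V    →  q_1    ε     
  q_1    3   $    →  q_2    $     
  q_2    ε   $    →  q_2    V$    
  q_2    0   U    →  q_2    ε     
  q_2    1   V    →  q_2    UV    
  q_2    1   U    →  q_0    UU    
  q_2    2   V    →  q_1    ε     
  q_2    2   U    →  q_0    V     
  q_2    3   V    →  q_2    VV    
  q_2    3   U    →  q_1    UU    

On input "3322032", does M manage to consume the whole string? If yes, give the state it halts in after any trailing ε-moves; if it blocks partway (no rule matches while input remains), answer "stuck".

(q_0, 3322032, $)
  ε-move, top $: go to q_2, push V$ → (q_2, 3322032, V$)
  read 3, top V: go to q_2, push VV → (q_2, 322032, VV$)
  read 3, top V: go to q_2, push VV → (q_2, 22032, VVV$)
  read 2, top V: go to q_1, push ε → (q_1, 2032, VV$)
No transition for (q_1, 2, top V); M blocks with input 2032 remaining.

stuck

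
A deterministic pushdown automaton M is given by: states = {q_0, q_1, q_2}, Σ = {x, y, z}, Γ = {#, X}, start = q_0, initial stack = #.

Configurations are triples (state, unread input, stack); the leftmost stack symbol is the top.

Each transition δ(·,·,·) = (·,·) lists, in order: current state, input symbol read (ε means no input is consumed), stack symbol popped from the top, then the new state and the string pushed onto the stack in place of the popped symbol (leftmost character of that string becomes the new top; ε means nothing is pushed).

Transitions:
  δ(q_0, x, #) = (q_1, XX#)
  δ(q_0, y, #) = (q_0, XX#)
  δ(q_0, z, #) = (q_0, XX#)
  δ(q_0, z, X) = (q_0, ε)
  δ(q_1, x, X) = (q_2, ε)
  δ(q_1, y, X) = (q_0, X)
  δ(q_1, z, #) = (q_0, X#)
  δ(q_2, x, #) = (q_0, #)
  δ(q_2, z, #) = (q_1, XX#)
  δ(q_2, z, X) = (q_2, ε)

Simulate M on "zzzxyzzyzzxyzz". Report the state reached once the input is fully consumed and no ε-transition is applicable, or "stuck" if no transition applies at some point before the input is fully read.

q_0

(q_0, zzzxyzzyzzxyzz, #) ⊢ (q_0, zzxyzzyzzxyzz, XX#) ⊢ (q_0, zxyzzyzzxyzz, X#) ⊢ (q_0, xyzzyzzxyzz, #) ⊢ (q_1, yzzyzzxyzz, XX#) ⊢ (q_0, zzyzzxyzz, XX#) ⊢ (q_0, zyzzxyzz, X#) ⊢ (q_0, yzzxyzz, #) ⊢ (q_0, zzxyzz, XX#) ⊢ (q_0, zxyzz, X#) ⊢ (q_0, xyzz, #) ⊢ (q_1, yzz, XX#) ⊢ (q_0, zz, XX#) ⊢ (q_0, z, X#) ⊢ (q_0, ε, #)
All input consumed; M is in state q_0.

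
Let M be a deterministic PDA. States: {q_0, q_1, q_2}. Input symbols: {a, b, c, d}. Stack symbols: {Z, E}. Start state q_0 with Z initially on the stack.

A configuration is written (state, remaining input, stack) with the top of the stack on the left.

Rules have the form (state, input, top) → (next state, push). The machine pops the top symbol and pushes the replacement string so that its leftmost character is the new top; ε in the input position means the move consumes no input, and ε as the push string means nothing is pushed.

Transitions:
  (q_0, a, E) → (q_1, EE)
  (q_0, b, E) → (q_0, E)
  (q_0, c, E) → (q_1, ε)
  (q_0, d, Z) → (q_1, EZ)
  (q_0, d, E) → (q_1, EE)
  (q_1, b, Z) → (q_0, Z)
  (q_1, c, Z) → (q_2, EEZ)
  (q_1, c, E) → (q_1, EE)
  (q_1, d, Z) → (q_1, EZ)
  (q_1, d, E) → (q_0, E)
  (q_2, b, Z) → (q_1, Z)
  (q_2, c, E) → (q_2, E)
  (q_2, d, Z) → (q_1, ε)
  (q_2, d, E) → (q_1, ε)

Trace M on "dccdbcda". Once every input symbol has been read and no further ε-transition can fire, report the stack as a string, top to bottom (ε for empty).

(q_0, dccdbcda, Z)
  read d, top Z: go to q_1, push EZ → (q_1, ccdbcda, EZ)
  read c, top E: go to q_1, push EE → (q_1, cdbcda, EEZ)
  read c, top E: go to q_1, push EE → (q_1, dbcda, EEEZ)
  read d, top E: go to q_0, push E → (q_0, bcda, EEEZ)
  read b, top E: go to q_0, push E → (q_0, cda, EEEZ)
  read c, top E: go to q_1, push ε → (q_1, da, EEZ)
  read d, top E: go to q_0, push E → (q_0, a, EEZ)
  read a, top E: go to q_1, push EE → (q_1, ε, EEEZ)
All input consumed in state q_1 with stack EEEZ.

EEEZ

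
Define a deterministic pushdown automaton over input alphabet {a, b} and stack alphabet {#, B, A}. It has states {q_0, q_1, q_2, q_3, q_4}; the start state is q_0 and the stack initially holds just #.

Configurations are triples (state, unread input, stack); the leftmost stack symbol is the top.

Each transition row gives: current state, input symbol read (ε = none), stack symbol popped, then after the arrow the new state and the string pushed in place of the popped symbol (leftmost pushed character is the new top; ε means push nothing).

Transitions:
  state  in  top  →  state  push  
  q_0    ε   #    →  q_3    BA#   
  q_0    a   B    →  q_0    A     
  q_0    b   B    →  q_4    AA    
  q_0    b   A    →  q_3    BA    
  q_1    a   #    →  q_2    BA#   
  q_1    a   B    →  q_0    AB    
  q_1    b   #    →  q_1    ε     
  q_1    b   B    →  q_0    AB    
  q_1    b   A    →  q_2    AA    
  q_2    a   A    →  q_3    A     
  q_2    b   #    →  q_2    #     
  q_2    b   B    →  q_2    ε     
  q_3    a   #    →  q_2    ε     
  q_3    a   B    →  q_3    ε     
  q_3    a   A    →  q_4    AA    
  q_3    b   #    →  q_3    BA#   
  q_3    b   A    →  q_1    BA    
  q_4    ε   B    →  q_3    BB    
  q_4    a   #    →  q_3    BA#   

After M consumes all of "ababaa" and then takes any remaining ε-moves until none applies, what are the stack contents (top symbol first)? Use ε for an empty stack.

(q_0, ababaa, #)
  ε-move, top #: go to q_3, push BA# → (q_3, ababaa, BA#)
  read a, top B: go to q_3, push ε → (q_3, babaa, A#)
  read b, top A: go to q_1, push BA → (q_1, abaa, BA#)
  read a, top B: go to q_0, push AB → (q_0, baa, ABA#)
  read b, top A: go to q_3, push BA → (q_3, aa, BABA#)
  read a, top B: go to q_3, push ε → (q_3, a, ABA#)
  read a, top A: go to q_4, push AA → (q_4, ε, AABA#)
All input consumed in state q_4 with stack AABA#.

AABA#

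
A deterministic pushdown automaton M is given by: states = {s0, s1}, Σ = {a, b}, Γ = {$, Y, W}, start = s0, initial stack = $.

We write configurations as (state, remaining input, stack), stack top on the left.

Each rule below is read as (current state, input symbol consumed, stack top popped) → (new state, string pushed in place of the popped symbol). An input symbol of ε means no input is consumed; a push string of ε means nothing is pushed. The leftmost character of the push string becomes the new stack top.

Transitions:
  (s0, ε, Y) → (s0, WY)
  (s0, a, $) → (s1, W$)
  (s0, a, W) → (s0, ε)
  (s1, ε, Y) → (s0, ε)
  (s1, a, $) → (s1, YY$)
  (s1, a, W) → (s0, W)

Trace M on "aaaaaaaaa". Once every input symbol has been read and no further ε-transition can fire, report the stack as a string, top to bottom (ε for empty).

$

(s0, aaaaaaaaa, $)
  read a, top $: go to s1, push W$ → (s1, aaaaaaaa, W$)
  read a, top W: go to s0, push W → (s0, aaaaaaa, W$)
  read a, top W: go to s0, push ε → (s0, aaaaaa, $)
  read a, top $: go to s1, push W$ → (s1, aaaaa, W$)
  read a, top W: go to s0, push W → (s0, aaaa, W$)
  read a, top W: go to s0, push ε → (s0, aaa, $)
  read a, top $: go to s1, push W$ → (s1, aa, W$)
  read a, top W: go to s0, push W → (s0, a, W$)
  read a, top W: go to s0, push ε → (s0, ε, $)
All input consumed in state s0 with stack $.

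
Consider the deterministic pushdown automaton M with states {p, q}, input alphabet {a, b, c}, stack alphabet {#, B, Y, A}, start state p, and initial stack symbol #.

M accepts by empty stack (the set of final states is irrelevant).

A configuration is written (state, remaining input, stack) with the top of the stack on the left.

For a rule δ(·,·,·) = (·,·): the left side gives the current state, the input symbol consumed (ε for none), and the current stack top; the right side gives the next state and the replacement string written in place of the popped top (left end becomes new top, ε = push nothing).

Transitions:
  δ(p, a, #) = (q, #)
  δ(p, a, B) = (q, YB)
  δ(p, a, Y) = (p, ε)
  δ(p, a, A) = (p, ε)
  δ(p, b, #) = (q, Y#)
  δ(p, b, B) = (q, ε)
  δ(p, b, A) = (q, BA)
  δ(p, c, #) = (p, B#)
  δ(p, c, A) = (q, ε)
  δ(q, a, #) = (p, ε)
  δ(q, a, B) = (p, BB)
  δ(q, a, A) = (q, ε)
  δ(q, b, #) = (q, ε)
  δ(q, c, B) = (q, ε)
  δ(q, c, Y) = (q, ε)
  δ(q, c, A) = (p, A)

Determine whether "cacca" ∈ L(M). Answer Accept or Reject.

(p, cacca, #) ⊢ (p, acca, B#) ⊢ (q, cca, YB#) ⊢ (q, ca, B#) ⊢ (q, a, #) ⊢ (p, ε, ε)
All input consumed and the stack is empty.

Accept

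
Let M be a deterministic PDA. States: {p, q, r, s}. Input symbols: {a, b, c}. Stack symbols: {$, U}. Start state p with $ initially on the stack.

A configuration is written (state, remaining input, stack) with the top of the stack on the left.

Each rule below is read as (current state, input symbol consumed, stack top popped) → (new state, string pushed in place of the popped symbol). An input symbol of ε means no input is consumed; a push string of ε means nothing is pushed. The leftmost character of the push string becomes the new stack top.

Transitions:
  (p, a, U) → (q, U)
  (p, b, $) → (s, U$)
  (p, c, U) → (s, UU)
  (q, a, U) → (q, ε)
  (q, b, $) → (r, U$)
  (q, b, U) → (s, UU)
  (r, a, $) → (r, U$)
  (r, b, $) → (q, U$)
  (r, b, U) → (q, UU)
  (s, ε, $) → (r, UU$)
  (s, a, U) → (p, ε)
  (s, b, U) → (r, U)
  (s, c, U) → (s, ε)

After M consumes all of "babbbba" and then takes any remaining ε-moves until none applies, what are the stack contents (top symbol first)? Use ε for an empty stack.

(p, babbbba, $) ⊢ (s, abbbba, U$) ⊢ (p, bbbba, $) ⊢ (s, bbba, U$) ⊢ (r, bba, U$) ⊢ (q, ba, UU$) ⊢ (s, a, UUU$) ⊢ (p, ε, UU$)
All input consumed in state p with stack UU$.

UU$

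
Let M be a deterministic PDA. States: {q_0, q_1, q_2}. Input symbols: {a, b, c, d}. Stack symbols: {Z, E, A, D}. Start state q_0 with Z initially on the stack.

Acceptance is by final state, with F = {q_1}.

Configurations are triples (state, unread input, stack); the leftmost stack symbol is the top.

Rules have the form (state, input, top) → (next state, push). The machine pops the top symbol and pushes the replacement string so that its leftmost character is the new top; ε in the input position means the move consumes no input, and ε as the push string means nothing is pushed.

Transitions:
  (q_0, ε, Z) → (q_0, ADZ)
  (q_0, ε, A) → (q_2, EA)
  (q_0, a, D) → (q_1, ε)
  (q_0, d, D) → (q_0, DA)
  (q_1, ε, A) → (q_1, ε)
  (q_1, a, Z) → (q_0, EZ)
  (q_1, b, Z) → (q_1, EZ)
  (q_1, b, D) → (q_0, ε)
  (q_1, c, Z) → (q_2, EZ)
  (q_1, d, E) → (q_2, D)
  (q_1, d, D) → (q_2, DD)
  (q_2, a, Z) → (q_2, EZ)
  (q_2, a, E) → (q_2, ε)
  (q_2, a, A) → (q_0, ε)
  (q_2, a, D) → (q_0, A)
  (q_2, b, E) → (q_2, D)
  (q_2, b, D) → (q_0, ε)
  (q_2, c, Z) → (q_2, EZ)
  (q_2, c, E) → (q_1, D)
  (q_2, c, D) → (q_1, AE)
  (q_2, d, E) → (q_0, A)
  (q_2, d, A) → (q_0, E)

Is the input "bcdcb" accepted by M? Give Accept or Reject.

(q_0, bcdcb, Z)
  ε-move, top Z: go to q_0, push ADZ → (q_0, bcdcb, ADZ)
  ε-move, top A: go to q_2, push EA → (q_2, bcdcb, EADZ)
  read b, top E: go to q_2, push D → (q_2, cdcb, DADZ)
  read c, top D: go to q_1, push AE → (q_1, dcb, AEADZ)
  ε-move, top A: go to q_1, push ε → (q_1, dcb, EADZ)
  read d, top E: go to q_2, push D → (q_2, cb, DADZ)
  read c, top D: go to q_1, push AE → (q_1, b, AEADZ)
  ε-move, top A: go to q_1, push ε → (q_1, b, EADZ)
No transition applies at (q_1, b, EADZ); input not fully consumed.

Reject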